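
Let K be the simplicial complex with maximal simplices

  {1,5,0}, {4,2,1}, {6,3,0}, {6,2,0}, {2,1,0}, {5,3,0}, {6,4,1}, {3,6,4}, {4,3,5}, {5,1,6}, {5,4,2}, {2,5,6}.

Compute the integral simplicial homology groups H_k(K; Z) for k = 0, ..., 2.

Fix the vertex order 0 < 1 < 2 < 3 < 4 < 5 < 6 and write every simplex with vertices in increasing order. Then dim K = 2 and the simplices of K are:

  0-simplices (7): [0], [1], [2], [3], [4], [5], [6]
  1-simplices (18): [0,1], [0,2], [0,3], [0,5], [0,6], [1,2], [1,4], [1,5], [1,6], [2,4], [2,5], [2,6], [3,4], [3,5], [3,6], [4,5], [4,6], [5,6]
  2-simplices (12): [0,1,2], [0,1,5], [0,2,6], [0,3,5], [0,3,6], [1,2,4], [1,4,6], [1,5,6], [2,4,5], [2,5,6], [3,4,5], [3,4,6]

so the chain groups are C_0 ≅ Z^7, C_1 ≅ Z^18, C_2 ≅ Z^12.

The boundary map ∂_1: C_1 → C_0 maps an edge to its endpoints' difference, ∂[p,q] = q − p.
The 7×18 boundary matrix has rank 6 and Smith normal form diag(1,1,1,1,1,1).

Boundary ∂_2: C_2 → C_1 sends each 2-simplex [p,q,r] to [q,r] − [p,r] + [p,q]. For instance
  ∂[0,1,5] = [1,5] − [0,5] + [0,1],
  ∂[1,5,6] = [5,6] − [1,6] + [1,5].
The resulting 18×12 matrix has rank 12, and its Smith normal form has invariant factors (1,1,1,1,1,1,1,1,1,1,1,2).

From H_k ≅ ker(∂_k) / im(∂_{k+1}) we obtain:

  H_0: rank C_0 − rank ∂_1 = 7 − 6 = 1, and the invariant factors of ∂_1 are all 1, so H_0 = Z.
  H_1: rank ker ∂_1 − rank ∂_2 = (18 − 6) − 12 = 0, and ∂_2 has invariant factor 2 > 1, so H_1 = Z/2Z.
  H_2: rank ker ∂_2 − rank ∂_3 = (12 − 12) − 0 = 0, and there is no ∂_3, so H_2 = 0.

As a check, the Euler characteristic is 7 − 18 + 12 = 1, which agrees with 1 − 0 + 0 = 1.
(K is a triangulation of the real projective plane RP^2.)

H_0 ≅ Z,  H_1 ≅ Z/2Z,  H_2 = 0.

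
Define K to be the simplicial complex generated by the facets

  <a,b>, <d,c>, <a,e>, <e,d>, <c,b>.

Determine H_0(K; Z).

Order the vertices as a < b < c < d < e. Listing each simplex with vertices in this order, K has dimension 1 with simplices:

  0-simplices (5): a, b, c, d, e
  1-simplices (5): ab, ae, bc, cd, de

Hence C_0 ≅ Z^5, C_1 ≅ Z^5.

The boundary map ∂_1: C_1 → C_0 maps an edge to its endpoints' difference, ∂[p,q] = q − p.
As a 5×5 matrix over Z this has rank 4, with invariant factors (1,1,1,1).

Now H_k = ker ∂_k / im ∂_{k+1}, so:

  H_0: rank C_0 − rank ∂_1 = 5 − 4 = 1, and the invariant factors of ∂_1 are all 1, so H_0 = Z.

H_0 ≅ Z.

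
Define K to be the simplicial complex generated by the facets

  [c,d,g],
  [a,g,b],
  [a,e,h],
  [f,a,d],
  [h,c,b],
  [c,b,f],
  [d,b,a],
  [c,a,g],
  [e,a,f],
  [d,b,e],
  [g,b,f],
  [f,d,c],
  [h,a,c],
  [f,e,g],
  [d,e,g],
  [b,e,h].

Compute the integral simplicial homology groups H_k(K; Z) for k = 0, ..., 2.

H_0 = Z,  H_1 = Z^2,  H_2 = Z.

Fix the vertex order a < b < c < d < e < f < g < h and write every simplex with vertices in increasing order. Then dim K = 2 and the simplices of K are:

  0-simplices (8): a, b, c, d, e, f, g, h
  1-simplices (24): ab, ac, ad, ae, af, ag, ah, bc, bd, be, bf, bg, bh, cd, cf, cg, ch, de, df, dg, ef, eg, eh, fg
  2-simplices (16): abd, abg, acg, ach, adf, aef, aeh, bcf, bch, bde, beh, bfg, cdf, cdg, deg, efg

Hence C_0 ≅ Z^8, C_1 ≅ Z^24, C_2 ≅ Z^16.

Boundary ∂_1: C_1 → C_0 maps an edge to its endpoints' difference, ∂[p,q] = q − p. For instance
  ∂ad = d − a.
The 8×24 boundary matrix has rank 7 and Smith normal form diag(1,1,1,1,1,1,1).

Boundary ∂_2: C_2 → C_1 acts by ∂[p,q,r] = [q,r] − [p,r] + [p,q]. For instance
  ∂bcf = cf − bf + bc,
  ∂abd = bd − ad + ab.
This gives a 24×16 integer matrix of rank 15; reducing to Smith normal form yields diagonal entries (1,1,1,1,1,1,1,1,1,1,1,1,1,1,1).

Reading off H_k = ker ∂_k / im ∂_{k+1}:

  H_0: rank C_0 − rank ∂_1 = 8 − 7 = 1, and the invariant factors of ∂_1 are all 1, so H_0 = Z.
  H_1: rank ker ∂_1 − rank ∂_2 = (24 − 7) − 15 = 2, and the invariant factors of ∂_2 are all 1, so H_1 = Z^2.
  H_2: rank ker ∂_2 − rank ∂_3 = (16 − 15) − 0 = 1, and there is no ∂_3, so H_2 = Z.

(K is a triangulation of the torus T^2.)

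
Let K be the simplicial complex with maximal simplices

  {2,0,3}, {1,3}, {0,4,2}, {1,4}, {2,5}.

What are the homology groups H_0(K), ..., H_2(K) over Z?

H_0 ≅ Z,  H_1 ≅ Z,  H_2 = 0.

Fix the vertex order 0 < 1 < 2 < 3 < 4 < 5 and write every simplex with vertices in increasing order. Then dim K = 2 and the simplices of K are:

  0-simplices (6): [0], [1], [2], [3], [4], [5]
  1-simplices (8): [0,2], [0,3], [0,4], [1,3], [1,4], [2,3], [2,4], [2,5]
  2-simplices (2): [0,2,3], [0,2,4]

giving chain groups C_0 ≅ Z^6, C_1 ≅ Z^8, C_2 ≅ Z^2.

Boundary ∂_1: C_1 → C_0 sends each edge [p,q] (with p < q) to q − p.
This gives a 6×8 integer matrix of rank 5; reducing to Smith normal form yields diagonal entries (1,1,1,1,1).

Boundary ∂_2: C_2 → C_1 sends each 2-simplex [p,q,r] to [q,r] − [p,r] + [p,q]. For instance
  ∂[0,2,4] = [2,4] − [0,4] + [0,2],
  ∂[0,2,3] = [2,3] − [0,3] + [0,2].
The resulting 8×2 matrix has rank 2, and its Smith normal form has invariant factors (1,1).

From H_k ≅ ker(∂_k) / im(∂_{k+1}) we obtain:

  H_0: rank C_0 − rank ∂_1 = 6 − 5 = 1, and the invariant factors of ∂_1 are all 1, so H_0 ≅ Z.
  H_1: rank ker ∂_1 − rank ∂_2 = (8 − 5) − 2 = 1, and the invariant factors of ∂_2 are all 1, so H_1 ≅ Z.
  H_2: rank ker ∂_2 − rank ∂_3 = (2 − 2) − 0 = 0, and there is no ∂_3, so H_2 ≅ 0.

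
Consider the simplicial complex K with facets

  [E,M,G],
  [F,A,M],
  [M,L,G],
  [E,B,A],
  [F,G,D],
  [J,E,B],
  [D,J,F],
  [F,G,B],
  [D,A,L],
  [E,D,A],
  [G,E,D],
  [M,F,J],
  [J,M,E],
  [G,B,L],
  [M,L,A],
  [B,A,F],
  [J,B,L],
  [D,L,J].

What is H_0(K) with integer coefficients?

We work with the vertex ordering A < B < D < E < F < G < J < L < M. The simplices of K, each written with vertices in increasing order, are:

  0-simplices (9): A, B, D, E, F, G, J, L, M
  1-simplices (27): AB, AD, AE, AF, AL, AM, BE, BF, BG, BJ, BL, DE, DF, DG, DJ, DL, EG, EJ, EM, FG, FJ, FM, GL, GM, JL, JM, LM
  2-simplices (18): ABE, ABF, ADE, ADL, AFM, ALM, BEJ, BFG, BGL, BJL, DEG, DFG, DFJ, DJL, EGM, EJM, FJM, GLM

giving chain groups C_0 ≅ Z^9, C_1 ≅ Z^27, C_2 ≅ Z^18.

The boundary map ∂_1: C_1 → C_0 is given by ∂[p,q] = [q] − [p]. For instance
  ∂GM = M − G.
The 9×27 boundary matrix has rank 8 and Smith normal form diag(1,1,1,1,1,1,1,1).

∂_2: C_2 → C_1 acts by ∂[p,q,r] = [q,r] − [p,r] + [p,q]. For instance
  ∂FJM = JM − FM + FJ,
  ∂BEJ = EJ − BJ + BE.
This gives a 27×18 integer matrix of rank 17; reducing to Smith normal form yields diagonal entries (1,1,1,1,1,1,1,1,1,1,1,1,1,1,1,1,1).

From H_k ≅ ker(∂_k) / im(∂_{k+1}) we obtain:

  H_0: rank C_0 − rank ∂_1 = 9 − 8 = 1, and the invariant factors of ∂_1 are all 1, so H_0 = Z.

(K is a triangulation of the torus T^2.)

H_0 ≅ Z.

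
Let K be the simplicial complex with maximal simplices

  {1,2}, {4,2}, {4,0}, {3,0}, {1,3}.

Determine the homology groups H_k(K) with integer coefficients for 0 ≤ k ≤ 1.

H_0 ≅ Z,  H_1 ≅ Z.

We work with the vertex ordering 0 < 1 < 2 < 3 < 4. The simplices of K, each written with vertices in increasing order, are:

  0-simplices (5): [0], [1], [2], [3], [4]
  1-simplices (5): [0,3], [0,4], [1,2], [1,3], [2,4]

so the chain groups are C_0 ≅ Z^5, C_1 ≅ Z^5.

Boundary ∂_1: C_1 → C_0 sends each edge [p,q] (with p < q) to q − p. For instance
  ∂[1,3] = [3] − [1].
The 5×5 boundary matrix has rank 4 and Smith normal form diag(1,1,1,1).

Computing H_k = (kernel of ∂_k) / (image of ∂_{k+1}):

  H_0: rank C_0 − rank ∂_1 = 5 − 4 = 1, and the invariant factors of ∂_1 are all 1, so H_0 = Z.
  H_1: rank ker ∂_1 − rank ∂_2 = (5 − 4) − 0 = 1, and there is no ∂_2, so H_1 = Z.

(K is a triangulation of the circle S^1.)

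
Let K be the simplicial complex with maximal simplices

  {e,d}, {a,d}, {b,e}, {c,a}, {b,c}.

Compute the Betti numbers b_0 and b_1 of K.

Fix the vertex order a < b < c < d < e and write every simplex with vertices in increasing order. Then dim K = 1 and the simplices of K are:

  0-simplices (5): a, b, c, d, e
  1-simplices (5): ac, ad, bc, be, de

Hence C_0 ≅ Z^5, C_1 ≅ Z^5.

∂_1: C_1 → C_0 is given by ∂[p,q] = [q] − [p].
The 5×5 boundary matrix has rank 4 and Smith normal form diag(1,1,1,1).

Reading off H_k = ker ∂_k / im ∂_{k+1}:

  H_0: rank C_0 − rank ∂_1 = 5 − 4 = 1, and the invariant factors of ∂_1 are all 1, so H_0 = Z.
  H_1: rank ker ∂_1 − rank ∂_2 = (5 − 4) − 0 = 1, and there is no ∂_2, so H_1 = Z.

As a check, the Euler characteristic is 5 − 5 = 0, which agrees with 1 − 1 = 0.

Hence the Betti numbers are b_0 = 1, b_1 = 1.

b_0 = 1, b_1 = 1.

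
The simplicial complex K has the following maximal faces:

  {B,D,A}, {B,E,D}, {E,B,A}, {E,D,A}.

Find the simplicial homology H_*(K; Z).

H_0 = Z,  H_1 = 0,  H_2 = Z.

Fix the vertex order A < B < D < E and write every simplex with vertices in increasing order. Then dim K = 2 and the simplices of K are:

  0-simplices (4): A, B, D, E
  1-simplices (6): AB, AD, AE, BD, BE, DE
  2-simplices (4): ABD, ABE, ADE, BDE

Hence C_0 ≅ Z^4, C_1 ≅ Z^6, C_2 ≅ Z^4.

Boundary ∂_1: C_1 → C_0 is given by ∂[p,q] = [q] − [p].
As a 4×6 matrix over Z this has rank 3, with invariant factors (1,1,1).

∂_2: C_2 → C_1 acts by ∂[p,q,r] = [q,r] − [p,r] + [p,q]. For instance
  ∂ABE = BE − AE + AB,
  ∂BDE = DE − BE + BD.
As a 6×4 matrix over Z this has rank 3, with invariant factors (1,1,1).

Computing H_k = (kernel of ∂_k) / (image of ∂_{k+1}):

  H_0: rank C_0 − rank ∂_1 = 4 − 3 = 1, and the invariant factors of ∂_1 are all 1, so H_0 ≅ Z.
  H_1: rank ker ∂_1 − rank ∂_2 = (6 − 3) − 3 = 0, and the invariant factors of ∂_2 are all 1, so H_1 ≅ 0.
  H_2: rank ker ∂_2 − rank ∂_3 = (4 − 3) − 0 = 1, and there is no ∂_3, so H_2 ≅ Z.

As a check, the Euler characteristic is 4 − 6 + 4 = 2, which agrees with 1 − 0 + 1 = 2.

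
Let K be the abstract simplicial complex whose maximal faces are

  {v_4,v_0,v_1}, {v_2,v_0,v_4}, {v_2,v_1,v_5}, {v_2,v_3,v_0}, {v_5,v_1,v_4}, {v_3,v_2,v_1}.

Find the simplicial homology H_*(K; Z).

H_0 = Z,  H_1 = Z,  H_2 = 0.

We work with the vertex ordering v_0 < v_1 < v_2 < v_3 < v_4 < v_5. The simplices of K, each written with vertices in increasing order, are:

  0-simplices (6): [v_0], [v_1], [v_2], [v_3], [v_4], [v_5]
  1-simplices (12): [v_0,v_1], [v_0,v_2], [v_0,v_3], [v_0,v_4], [v_1,v_2], [v_1,v_3], [v_1,v_4], [v_1,v_5], [v_2,v_3], [v_2,v_4], [v_2,v_5], [v_4,v_5]
  2-simplices (6): [v_0,v_1,v_4], [v_0,v_2,v_3], [v_0,v_2,v_4], [v_1,v_2,v_3], [v_1,v_2,v_5], [v_1,v_4,v_5]

so the chain groups are C_0 ≅ Z^6, C_1 ≅ Z^12, C_2 ≅ Z^6.

Boundary ∂_1: C_1 → C_0 sends each edge [p,q] (with p < q) to q − p. For instance
  ∂[v_1,v_2] = [v_2] − [v_1].
As a 6×12 matrix over Z this has rank 5, with invariant factors (1,1,1,1,1).

The boundary map ∂_2: C_2 → C_1 maps a triangle to the signed sum of its edges. For instance
  ∂[v_1,v_2,v_5] = [v_2,v_5] − [v_1,v_5] + [v_1,v_2],
  ∂[v_0,v_2,v_4] = [v_2,v_4] − [v_0,v_4] + [v_0,v_2].
The resulting 12×6 matrix has rank 6, and its Smith normal form has invariant factors (1,1,1,1,1,1).

Reading off H_k = ker ∂_k / im ∂_{k+1}:

  H_0: rank C_0 − rank ∂_1 = 6 − 5 = 1, and the invariant factors of ∂_1 are all 1, so H_0 = Z.
  H_1: rank ker ∂_1 − rank ∂_2 = (12 − 5) − 6 = 1, and the invariant factors of ∂_2 are all 1, so H_1 = Z.
  H_2: rank ker ∂_2 − rank ∂_3 = (6 − 6) − 0 = 0, and there is no ∂_3, so H_2 = 0.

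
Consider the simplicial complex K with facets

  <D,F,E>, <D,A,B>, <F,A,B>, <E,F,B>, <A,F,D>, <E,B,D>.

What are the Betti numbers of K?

We work with the vertex ordering A < B < D < E < F. The simplices of K, each written with vertices in increasing order, are:

  0-simplices (5): A, B, D, E, F
  1-simplices (9): AB, AD, AF, BD, BE, BF, DE, DF, EF
  2-simplices (6): ABD, ABF, ADF, BDE, BEF, DEF

so the chain groups are C_0 ≅ Z^5, C_1 ≅ Z^9, C_2 ≅ Z^6.

Boundary ∂_1: C_1 → C_0 is given by ∂[p,q] = [q] − [p]. For instance
  ∂EF = F − E.
This gives a 5×9 integer matrix of rank 4; reducing to Smith normal form yields diagonal entries (1,1,1,1).

The boundary map ∂_2: C_2 → C_1 maps a triangle to the signed sum of its edges. For instance
  ∂DEF = EF − DF + DE,
  ∂ADF = DF − AF + AD.
As a 9×6 matrix over Z this has rank 5, with invariant factors (1,1,1,1,1).

Computing H_k = (kernel of ∂_k) / (image of ∂_{k+1}):

  H_0: rank C_0 − rank ∂_1 = 5 − 4 = 1, and the invariant factors of ∂_1 are all 1, so H_0 ≅ Z.
  H_1: rank ker ∂_1 − rank ∂_2 = (9 − 4) − 5 = 0, and the invariant factors of ∂_2 are all 1, so H_1 ≅ 0.
  H_2: rank ker ∂_2 − rank ∂_3 = (6 − 5) − 0 = 1, and there is no ∂_3, so H_2 ≅ Z.

As a check, the Euler characteristic is 5 − 9 + 6 = 2, which agrees with 1 − 0 + 1 = 2.
(K is a triangulation of the 2-sphere S^2.)

Hence the Betti numbers are b_0 = 1, b_1 = 0, b_2 = 1.

b_0 = 1, b_1 = 0, b_2 = 1.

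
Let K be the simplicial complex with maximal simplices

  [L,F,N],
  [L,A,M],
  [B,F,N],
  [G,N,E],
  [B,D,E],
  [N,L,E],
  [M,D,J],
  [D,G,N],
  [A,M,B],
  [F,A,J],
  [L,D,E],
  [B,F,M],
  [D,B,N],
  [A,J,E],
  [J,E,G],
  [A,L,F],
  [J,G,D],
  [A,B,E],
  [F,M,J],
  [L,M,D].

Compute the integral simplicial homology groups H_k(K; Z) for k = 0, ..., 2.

We work with the vertex ordering A < B < D < E < F < G < J < L < M < N. The simplices of K, each written with vertices in increasing order, are:

  0-simplices (10): A, B, D, E, F, G, J, L, M, N
  1-simplices (30): AB, AE, AF, AJ, AL, AM, BD, BE, BF, BM, BN, DE, DG, DJ, DL, DM, DN, EG, EJ, EL, EN, FJ, FL, FM, FN, GJ, GN, JM, LM, LN
  2-simplices (20): ABE, ABM, AEJ, AFJ, AFL, ALM, BDE, BDN, BFM, BFN, DEL, DGJ, DGN, DJM, DLM, EGJ, EGN, ELN, FJM, FLN

giving chain groups C_0 ≅ Z^10, C_1 ≅ Z^30, C_2 ≅ Z^20.

∂_1: C_1 → C_0 is given by ∂[p,q] = [q] − [p].
This gives a 10×30 integer matrix of rank 9; reducing to Smith normal form yields diagonal entries (1,1,1,1,1,1,1,1,1).

∂_2: C_2 → C_1 maps a triangle to the signed sum of its edges. For instance
  ∂ELN = LN − EN + EL,
  ∂ABE = BE − AE + AB.
This gives a 30×20 integer matrix of rank 20; reducing to Smith normal form yields diagonal entries (1,1,1,1,1,1,1,1,1,1,1,1,1,1,1,1,1,1,1,2).

Computing H_k = (kernel of ∂_k) / (image of ∂_{k+1}):

  H_0: rank C_0 − rank ∂_1 = 10 − 9 = 1, and the invariant factors of ∂_1 are all 1, so H_0 ≅ Z.
  H_1: rank ker ∂_1 − rank ∂_2 = (30 − 9) − 20 = 1, and ∂_2 has invariant factor 2 > 1, so H_1 ≅ Z × Z/2.
  H_2: rank ker ∂_2 − rank ∂_3 = (20 − 20) − 0 = 0, and there is no ∂_3, so H_2 ≅ 0.

H_0 = Z,  H_1 = Z × Z/2,  H_2 = 0.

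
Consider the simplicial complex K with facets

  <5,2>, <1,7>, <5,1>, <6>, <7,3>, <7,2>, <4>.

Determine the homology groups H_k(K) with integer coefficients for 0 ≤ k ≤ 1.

We work with the vertex ordering 1 < 2 < 3 < 4 < 5 < 6 < 7. The simplices of K, each written with vertices in increasing order, are:

  0-simplices (7): [1], [2], [3], [4], [5], [6], [7]
  1-simplices (5): [1,5], [1,7], [2,5], [2,7], [3,7]

Hence C_0 ≅ Z^7, C_1 ≅ Z^5.

∂_1: C_1 → C_0 sends each edge [p,q] (with p < q) to q − p.
The 7×5 boundary matrix has rank 4 and Smith normal form diag(1,1,1,1).

Computing H_k = (kernel of ∂_k) / (image of ∂_{k+1}):

  H_0: rank C_0 − rank ∂_1 = 7 − 4 = 3, and the invariant factors of ∂_1 are all 1, so H_0 ≅ Z^3.
  H_1: rank ker ∂_1 − rank ∂_2 = (5 − 4) − 0 = 1, and there is no ∂_2, so H_1 ≅ Z.

H_0 ≅ Z^3,  H_1 ≅ Z.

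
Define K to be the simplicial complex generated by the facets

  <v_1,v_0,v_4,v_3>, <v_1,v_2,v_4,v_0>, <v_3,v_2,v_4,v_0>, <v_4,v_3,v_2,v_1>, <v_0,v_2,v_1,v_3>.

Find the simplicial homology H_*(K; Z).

Take the total order v_0 < v_1 < v_2 < v_3 < v_4 on the vertex set. Then K (dimension 3) consists of the simplices:

  0-simplices (5): [v_0], [v_1], [v_2], [v_3], [v_4]
  1-simplices (10): [v_0,v_1], [v_0,v_2], [v_0,v_3], [v_0,v_4], [v_1,v_2], [v_1,v_3], [v_1,v_4], [v_2,v_3], [v_2,v_4], [v_3,v_4]
  2-simplices (10): [v_0,v_1,v_2], [v_0,v_1,v_3], [v_0,v_1,v_4], [v_0,v_2,v_3], [v_0,v_2,v_4], [v_0,v_3,v_4], [v_1,v_2,v_3], [v_1,v_2,v_4], [v_1,v_3,v_4], [v_2,v_3,v_4]
  3-simplices (5): [v_0,v_1,v_2,v_3], [v_0,v_1,v_2,v_4], [v_0,v_1,v_3,v_4], [v_0,v_2,v_3,v_4], [v_1,v_2,v_3,v_4]

giving chain groups C_0 ≅ Z^5, C_1 ≅ Z^10, C_2 ≅ Z^10, C_3 ≅ Z^5.

∂_1: C_1 → C_0 maps an edge to its endpoints' difference, ∂[p,q] = q − p.
This gives a 5×10 integer matrix of rank 4; reducing to Smith normal form yields diagonal entries (1,1,1,1).

The boundary map ∂_2: C_2 → C_1 acts by ∂[p,q,r] = [q,r] − [p,r] + [p,q]. For instance
  ∂[v_0,v_2,v_4] = [v_2,v_4] − [v_0,v_4] + [v_0,v_2],
  ∂[v_0,v_1,v_4] = [v_1,v_4] − [v_0,v_4] + [v_0,v_1].
The resulting 10×10 matrix has rank 6, and its Smith normal form has invariant factors (1,1,1,1,1,1).

Boundary ∂_3: C_3 → C_2 sends each 3-simplex σ to the alternating sum Σ_i (−1)^i (σ with its i-th vertex removed). For instance
  ∂[v_0,v_1,v_2,v_4] = [v_1,v_2,v_4] − [v_0,v_2,v_4] + [v_0,v_1,v_4] − [v_0,v_1,v_2],
  ∂[v_0,v_1,v_2,v_3] = [v_1,v_2,v_3] − [v_0,v_2,v_3] + [v_0,v_1,v_3] − [v_0,v_1,v_2].
The 10×5 boundary matrix has rank 4 and Smith normal form diag(1,1,1,1).

From H_k ≅ ker(∂_k) / im(∂_{k+1}) we obtain:

  H_0: rank C_0 − rank ∂_1 = 5 − 4 = 1, and the invariant factors of ∂_1 are all 1, so H_0 = Z.
  H_1: rank ker ∂_1 − rank ∂_2 = (10 − 4) − 6 = 0, and the invariant factors of ∂_2 are all 1, so H_1 = 0.
  H_2: rank ker ∂_2 − rank ∂_3 = (10 − 6) − 4 = 0, and the invariant factors of ∂_3 are all 1, so H_2 = 0.
  H_3: rank ker ∂_3 − rank ∂_4 = (5 − 4) − 0 = 1, and there is no ∂_4, so H_3 = Z.

As a check, the Euler characteristic is 5 − 10 + 10 − 5 = 0, which agrees with 1 − 0 + 0 − 1 = 0.

H_0 = Z,  H_1 = 0,  H_2 = 0,  H_3 = Z.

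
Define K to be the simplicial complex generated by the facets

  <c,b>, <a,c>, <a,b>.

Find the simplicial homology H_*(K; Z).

K has 3 vertices, 3 edges.
rank ∂_0 = 0, rank ∂_1 = 2 ⇒ b_0 = 3 − 0 − 2 = 1; all invariant factors of ∂_1 are 1 so no torsion. So H_0 ≅ Z.
rank ∂_1 = 2, rank ∂_2 = 0 ⇒ b_1 = 3 − 2 − 0 = 1. So H_1 ≅ Z.

H_0 ≅ Z,  H_1 ≅ Z.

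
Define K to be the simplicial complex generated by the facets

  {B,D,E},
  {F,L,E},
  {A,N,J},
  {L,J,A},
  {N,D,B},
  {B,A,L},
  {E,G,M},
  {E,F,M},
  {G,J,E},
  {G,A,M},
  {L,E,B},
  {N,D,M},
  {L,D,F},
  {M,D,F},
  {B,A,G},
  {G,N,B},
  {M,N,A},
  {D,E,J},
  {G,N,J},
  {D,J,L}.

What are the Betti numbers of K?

K has 10 vertices, 30 edges, 20 triangles.
rank ∂_0 = 0, rank ∂_1 = 9 ⇒ b_0 = 10 − 0 − 9 = 1; all invariant factors of ∂_1 are 1 so no torsion. So H_0 ≅ Z.
rank ∂_1 = 9, rank ∂_2 = 20 ⇒ b_1 = 30 − 9 − 20 = 1; ∂_2 has invariant factor(s) [2] giving torsion. So H_1 ≅ Z ⊕ Z/2.
rank ∂_2 = 20, rank ∂_3 = 0 ⇒ b_2 = 20 − 20 − 0 = 0. So H_2 ≅ 0.

b_0 = 1, b_1 = 1, b_2 = 0.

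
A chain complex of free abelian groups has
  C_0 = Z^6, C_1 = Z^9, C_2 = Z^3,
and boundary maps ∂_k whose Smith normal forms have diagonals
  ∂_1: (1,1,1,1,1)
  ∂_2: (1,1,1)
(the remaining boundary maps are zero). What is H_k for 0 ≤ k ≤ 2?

H_0: b_0 = 6 − 0 − 5 = 1; torsion from ∂_1 factors > 1: none. So H_0 = Z.
H_1: b_1 = 9 − 5 − 3 = 1; torsion from ∂_2 factors > 1: none. So H_1 = Z.
H_2: b_2 = 3 − 3 − 0 = 0; torsion from ∂_3 factors > 1: none. So H_2 = 0.

H_0 = Z,  H_1 = Z,  H_2 = 0.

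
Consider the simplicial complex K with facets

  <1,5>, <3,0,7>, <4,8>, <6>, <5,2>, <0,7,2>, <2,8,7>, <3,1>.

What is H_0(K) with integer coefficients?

Fix the vertex order 0 < 1 < 2 < 3 < 4 < 5 < 6 < 7 < 8 and write every simplex with vertices in increasing order. Then dim K = 2 and the simplices of K are:

  0-simplices (9): [0], [1], [2], [3], [4], [5], [6], [7], [8]
  1-simplices (11): [0,2], [0,3], [0,7], [1,3], [1,5], [2,5], [2,7], [2,8], [3,7], [4,8], [7,8]
  2-simplices (3): [0,2,7], [0,3,7], [2,7,8]

Hence C_0 ≅ Z^9, C_1 ≅ Z^11, C_2 ≅ Z^3.

∂_1: C_1 → C_0 is given by ∂[p,q] = [q] − [p].
The resulting 9×11 matrix has rank 7, and its Smith normal form has invariant factors (1,1,1,1,1,1,1).

∂_2: C_2 → C_1 acts by ∂[p,q,r] = [q,r] − [p,r] + [p,q]. For instance
  ∂[0,2,7] = [2,7] − [0,7] + [0,2],
  ∂[0,3,7] = [3,7] − [0,7] + [0,3].
The resulting 11×3 matrix has rank 3, and its Smith normal form has invariant factors (1,1,1).

Computing H_k = (kernel of ∂_k) / (image of ∂_{k+1}):

  H_0: rank C_0 − rank ∂_1 = 9 − 7 = 2, and the invariant factors of ∂_1 are all 1, so H_0 = Z^2.

H_0 = Z^2.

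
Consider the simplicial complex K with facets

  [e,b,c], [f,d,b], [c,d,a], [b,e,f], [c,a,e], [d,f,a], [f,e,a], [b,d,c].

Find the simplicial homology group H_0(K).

H_0 ≅ Z.

We work with the vertex ordering a < b < c < d < e < f. The simplices of K, each written with vertices in increasing order, are:

  0-simplices (6): a, b, c, d, e, f
  1-simplices (12): ac, ad, ae, af, bc, bd, be, bf, cd, ce, df, ef
  2-simplices (8): acd, ace, adf, aef, bcd, bce, bdf, bef

so the chain groups are C_0 ≅ Z^6, C_1 ≅ Z^12, C_2 ≅ Z^8.

Boundary ∂_1: C_1 → C_0 maps an edge to its endpoints' difference, ∂[p,q] = q − p. For instance
  ∂ac = c − a.
The 6×12 boundary matrix has rank 5 and Smith normal form diag(1,1,1,1,1).

Boundary ∂_2: C_2 → C_1 sends each 2-simplex [p,q,r] to [q,r] − [p,r] + [p,q]. For instance
  ∂adf = df − af + ad,
  ∂bef = ef − bf + be.
This gives a 12×8 integer matrix of rank 7; reducing to Smith normal form yields diagonal entries (1,1,1,1,1,1,1).

Reading off H_k = ker ∂_k / im ∂_{k+1}:

  H_0: rank C_0 − rank ∂_1 = 6 − 5 = 1, and the invariant factors of ∂_1 are all 1, so H_0 = Z.

(K is a triangulation of the 2-sphere S^2.)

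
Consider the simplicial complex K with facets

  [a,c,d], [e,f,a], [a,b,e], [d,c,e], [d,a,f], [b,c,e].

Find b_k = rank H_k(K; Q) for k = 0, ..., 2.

b_0 = 1, b_1 = 1, b_2 = 0.

Order the vertices as a < b < c < d < e < f. Listing each simplex with vertices in this order, K has dimension 2 with simplices:

  0-simplices (6): a, b, c, d, e, f
  1-simplices (12): ab, ac, ad, ae, af, bc, be, cd, ce, de, df, ef
  2-simplices (6): abe, acd, adf, aef, bce, cde

so the chain groups are C_0 ≅ Z^6, C_1 ≅ Z^12, C_2 ≅ Z^6.

The boundary map ∂_1: C_1 → C_0 sends each edge [p,q] (with p < q) to q − p. For instance
  ∂af = f − a.
The 6×12 boundary matrix has rank 5 and Smith normal form diag(1,1,1,1,1).

Boundary ∂_2: C_2 → C_1 maps a triangle to the signed sum of its edges. For instance
  ∂aef = ef − af + ae,
  ∂cde = de − ce + cd.
As a 12×6 matrix over Z this has rank 6, with invariant factors (1,1,1,1,1,1).

Now H_k = ker ∂_k / im ∂_{k+1}, so:

  H_0: rank C_0 − rank ∂_1 = 6 − 5 = 1, and the invariant factors of ∂_1 are all 1, so H_0 = Z.
  H_1: rank ker ∂_1 − rank ∂_2 = (12 − 5) − 6 = 1, and the invariant factors of ∂_2 are all 1, so H_1 = Z.
  H_2: rank ker ∂_2 − rank ∂_3 = (6 − 6) − 0 = 0, and there is no ∂_3, so H_2 = 0.

Hence the Betti numbers are b_0 = 1, b_1 = 1, b_2 = 0.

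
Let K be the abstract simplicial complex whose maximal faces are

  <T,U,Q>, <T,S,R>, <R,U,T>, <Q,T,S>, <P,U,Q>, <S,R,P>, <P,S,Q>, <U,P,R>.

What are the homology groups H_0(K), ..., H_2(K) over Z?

K has 6 vertices, 12 edges, 8 triangles.
rank ∂_0 = 0, rank ∂_1 = 5 ⇒ b_0 = 6 − 0 − 5 = 1; all invariant factors of ∂_1 are 1 so no torsion. So H_0 = Z.
rank ∂_1 = 5, rank ∂_2 = 7 ⇒ b_1 = 12 − 5 − 7 = 0; all invariant factors of ∂_2 are 1 so no torsion. So H_1 = 0.
rank ∂_2 = 7, rank ∂_3 = 0 ⇒ b_2 = 8 − 7 − 0 = 1. So H_2 = Z.

H_0 = Z,  H_1 = 0,  H_2 = Z.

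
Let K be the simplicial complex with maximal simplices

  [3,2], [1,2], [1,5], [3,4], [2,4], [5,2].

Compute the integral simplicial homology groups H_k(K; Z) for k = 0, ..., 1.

We work with the vertex ordering 1 < 2 < 3 < 4 < 5. The simplices of K, each written with vertices in increasing order, are:

  0-simplices (5): [1], [2], [3], [4], [5]
  1-simplices (6): [1,2], [1,5], [2,3], [2,4], [2,5], [3,4]

giving chain groups C_0 ≅ Z^5, C_1 ≅ Z^6.

∂_1: C_1 → C_0 sends each edge [p,q] (with p < q) to q − p. For instance
  ∂[1,2] = [2] − [1].
This gives a 5×6 integer matrix of rank 4; reducing to Smith normal form yields diagonal entries (1,1,1,1).

From H_k ≅ ker(∂_k) / im(∂_{k+1}) we obtain:

  H_0: rank C_0 − rank ∂_1 = 5 − 4 = 1, and the invariant factors of ∂_1 are all 1, so H_0 ≅ Z.
  H_1: rank ker ∂_1 − rank ∂_2 = (6 − 4) − 0 = 2, and there is no ∂_2, so H_1 ≅ Z^2.

(K is a triangulation of a wedge of 2 circles.)

H_0 = Z,  H_1 = Z^2.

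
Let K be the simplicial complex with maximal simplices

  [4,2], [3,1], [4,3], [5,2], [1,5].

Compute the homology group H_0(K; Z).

H_0 = Z.

Order the vertices as 1 < 2 < 3 < 4 < 5. Listing each simplex with vertices in this order, K has dimension 1 with simplices:

  0-simplices (5): [1], [2], [3], [4], [5]
  1-simplices (5): [1,3], [1,5], [2,4], [2,5], [3,4]

so the chain groups are C_0 ≅ Z^5, C_1 ≅ Z^5.

Boundary ∂_1: C_1 → C_0 is given by ∂[p,q] = [q] − [p]. For instance
  ∂[2,4] = [4] − [2].
The 5×5 boundary matrix has rank 4 and Smith normal form diag(1,1,1,1).

Now H_k = ker ∂_k / im ∂_{k+1}, so:

  H_0: rank C_0 − rank ∂_1 = 5 − 4 = 1, and the invariant factors of ∂_1 are all 1, so H_0 ≅ Z.

(K is a triangulation of the circle S^1.)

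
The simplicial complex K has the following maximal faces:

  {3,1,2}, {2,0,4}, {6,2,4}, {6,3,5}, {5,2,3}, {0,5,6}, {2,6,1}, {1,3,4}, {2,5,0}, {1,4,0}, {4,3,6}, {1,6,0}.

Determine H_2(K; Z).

We work with the vertex ordering 0 < 1 < 2 < 3 < 4 < 5 < 6. The simplices of K, each written with vertices in increasing order, are:

  0-simplices (7): [0], [1], [2], [3], [4], [5], [6]
  1-simplices (18): [0,1], [0,2], [0,4], [0,5], [0,6], [1,2], [1,3], [1,4], [1,6], [2,3], [2,4], [2,5], [2,6], [3,4], [3,5], [3,6], [4,6], [5,6]
  2-simplices (12): [0,1,4], [0,1,6], [0,2,4], [0,2,5], [0,5,6], [1,2,3], [1,2,6], [1,3,4], [2,3,5], [2,4,6], [3,4,6], [3,5,6]

giving chain groups C_0 ≅ Z^7, C_1 ≅ Z^18, C_2 ≅ Z^12.

Boundary ∂_1: C_1 → C_0 sends each edge [p,q] (with p < q) to q − p. For instance
  ∂[3,4] = [4] − [3].
As a 7×18 matrix over Z this has rank 6, with invariant factors (1,1,1,1,1,1).

Boundary ∂_2: C_2 → C_1 acts by ∂[p,q,r] = [q,r] − [p,r] + [p,q]. For instance
  ∂[1,2,3] = [2,3] − [1,3] + [1,2],
  ∂[0,1,6] = [1,6] − [0,6] + [0,1].
The 18×12 boundary matrix has rank 12 and Smith normal form diag(1,1,1,1,1,1,1,1,1,1,1,2).

Now H_k = ker ∂_k / im ∂_{k+1}, so:

  H_2: rank ker ∂_2 − rank ∂_3 = (12 − 12) − 0 = 0, and there is no ∂_3, so H_2 ≅ 0.

(K is a triangulation of the real projective plane RP^2.)

H_2 = 0.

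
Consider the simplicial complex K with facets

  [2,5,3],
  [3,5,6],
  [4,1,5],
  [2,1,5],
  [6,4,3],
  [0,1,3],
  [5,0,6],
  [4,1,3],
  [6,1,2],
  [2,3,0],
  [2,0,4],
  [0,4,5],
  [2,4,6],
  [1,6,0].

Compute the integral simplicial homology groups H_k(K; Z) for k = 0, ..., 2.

H_0 ≅ Z,  H_1 ≅ Z^2,  H_2 ≅ Z.

We work with the vertex ordering 0 < 1 < 2 < 3 < 4 < 5 < 6. The simplices of K, each written with vertices in increasing order, are:

  0-simplices (7): [0], [1], [2], [3], [4], [5], [6]
  1-simplices (21): [0,1], [0,2], [0,3], [0,4], [0,5], [0,6], [1,2], [1,3], [1,4], [1,5], [1,6], [2,3], [2,4], [2,5], [2,6], [3,4], [3,5], [3,6], [4,5], [4,6], [5,6]
  2-simplices (14): [0,1,3], [0,1,6], [0,2,3], [0,2,4], [0,4,5], [0,5,6], [1,2,5], [1,2,6], [1,3,4], [1,4,5], [2,3,5], [2,4,6], [3,4,6], [3,5,6]

giving chain groups C_0 ≅ Z^7, C_1 ≅ Z^21, C_2 ≅ Z^14.

∂_1: C_1 → C_0 is given by ∂[p,q] = [q] − [p]. For instance
  ∂[2,5] = [5] − [2].
The resulting 7×21 matrix has rank 6, and its Smith normal form has invariant factors (1,1,1,1,1,1).

The boundary map ∂_2: C_2 → C_1 maps a triangle to the signed sum of its edges. For instance
  ∂[2,4,6] = [4,6] − [2,6] + [2,4],
  ∂[0,5,6] = [5,6] − [0,6] + [0,5].
The 21×14 boundary matrix has rank 13 and Smith normal form diag(1,1,1,1,1,1,1,1,1,1,1,1,1).

Computing H_k = (kernel of ∂_k) / (image of ∂_{k+1}):

  H_0: rank C_0 − rank ∂_1 = 7 − 6 = 1, and the invariant factors of ∂_1 are all 1, so H_0 = Z.
  H_1: rank ker ∂_1 − rank ∂_2 = (21 − 6) − 13 = 2, and the invariant factors of ∂_2 are all 1, so H_1 = Z^2.
  H_2: rank ker ∂_2 − rank ∂_3 = (14 − 13) − 0 = 1, and there is no ∂_3, so H_2 = Z.

(K is a triangulation of the torus T^2.)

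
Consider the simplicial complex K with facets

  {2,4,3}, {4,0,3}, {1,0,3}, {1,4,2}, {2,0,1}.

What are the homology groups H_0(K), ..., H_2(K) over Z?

H_0 = Z,  H_1 = Z,  H_2 = 0.

Fix the vertex order 0 < 1 < 2 < 3 < 4 and write every simplex with vertices in increasing order. Then dim K = 2 and the simplices of K are:

  0-simplices (5): [0], [1], [2], [3], [4]
  1-simplices (10): [0,1], [0,2], [0,3], [0,4], [1,2], [1,3], [1,4], [2,3], [2,4], [3,4]
  2-simplices (5): [0,1,2], [0,1,3], [0,3,4], [1,2,4], [2,3,4]

giving chain groups C_0 ≅ Z^5, C_1 ≅ Z^10, C_2 ≅ Z^5.

Boundary ∂_1: C_1 → C_0 is given by ∂[p,q] = [q] − [p]. For instance
  ∂[0,1] = [1] − [0].
The 5×10 boundary matrix has rank 4 and Smith normal form diag(1,1,1,1).

Boundary ∂_2: C_2 → C_1 acts by ∂[p,q,r] = [q,r] − [p,r] + [p,q]. For instance
  ∂[0,1,3] = [1,3] − [0,3] + [0,1],
  ∂[0,1,2] = [1,2] − [0,2] + [0,1].
The resulting 10×5 matrix has rank 5, and its Smith normal form has invariant factors (1,1,1,1,1).

Reading off H_k = ker ∂_k / im ∂_{k+1}:

  H_0: rank C_0 − rank ∂_1 = 5 − 4 = 1, and the invariant factors of ∂_1 are all 1, so H_0 ≅ Z.
  H_1: rank ker ∂_1 − rank ∂_2 = (10 − 4) − 5 = 1, and the invariant factors of ∂_2 are all 1, so H_1 ≅ Z.
  H_2: rank ker ∂_2 − rank ∂_3 = (5 − 5) − 0 = 0, and there is no ∂_3, so H_2 ≅ 0.

As a check, the Euler characteristic is 5 − 10 + 5 = 0, which agrees with 1 − 1 + 0 = 0.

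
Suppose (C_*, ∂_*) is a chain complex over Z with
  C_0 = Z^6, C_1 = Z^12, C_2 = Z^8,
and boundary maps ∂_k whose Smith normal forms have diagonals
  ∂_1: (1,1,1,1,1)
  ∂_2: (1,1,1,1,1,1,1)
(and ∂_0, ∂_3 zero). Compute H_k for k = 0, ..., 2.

H_0: b_0 = 6 − 0 − 5 = 1; torsion from ∂_1 factors > 1: none. So H_0 ≅ Z.
H_1: b_1 = 12 − 5 − 7 = 0; torsion from ∂_2 factors > 1: none. So H_1 ≅ 0.
H_2: b_2 = 8 − 7 − 0 = 1; torsion from ∂_3 factors > 1: none. So H_2 ≅ Z.

H_0 ≅ Z,  H_1 = 0,  H_2 ≅ Z.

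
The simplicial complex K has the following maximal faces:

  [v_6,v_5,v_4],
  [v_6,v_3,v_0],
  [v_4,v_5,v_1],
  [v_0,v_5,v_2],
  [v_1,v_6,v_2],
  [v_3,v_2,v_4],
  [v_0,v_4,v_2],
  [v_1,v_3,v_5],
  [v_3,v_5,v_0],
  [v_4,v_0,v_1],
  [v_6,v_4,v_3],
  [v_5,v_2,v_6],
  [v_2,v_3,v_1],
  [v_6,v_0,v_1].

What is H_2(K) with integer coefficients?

K has 7 vertices, 21 edges, 14 triangles.
rank ∂_2 = 13, rank ∂_3 = 0 ⇒ b_2 = 14 − 13 − 0 = 1. So H_2 ≅ Z.

H_2 = Z.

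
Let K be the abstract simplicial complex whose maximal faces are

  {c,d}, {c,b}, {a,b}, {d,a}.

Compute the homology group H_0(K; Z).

Order the vertices as a < b < c < d. Listing each simplex with vertices in this order, K has dimension 1 with simplices:

  0-simplices (4): a, b, c, d
  1-simplices (4): ab, ad, bc, cd

so the chain groups are C_0 ≅ Z^4, C_1 ≅ Z^4.

Boundary ∂_1: C_1 → C_0 is given by ∂[p,q] = [q] − [p]. For instance
  ∂ab = b − a.
As a 4×4 matrix over Z this has rank 3, with invariant factors (1,1,1).

Reading off H_k = ker ∂_k / im ∂_{k+1}:

  H_0: rank C_0 − rank ∂_1 = 4 − 3 = 1, and the invariant factors of ∂_1 are all 1, so H_0 = Z.

(K is a triangulation of the circle S^1.)

H_0 = Z.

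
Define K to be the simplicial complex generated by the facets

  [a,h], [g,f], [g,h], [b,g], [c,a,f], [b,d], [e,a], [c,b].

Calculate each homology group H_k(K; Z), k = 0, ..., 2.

H_0 = Z,  H_1 = Z^2,  H_2 = 0.

K has 8 vertices, 10 edges, 1 triangle.
rank ∂_0 = 0, rank ∂_1 = 7 ⇒ b_0 = 8 − 0 − 7 = 1; all invariant factors of ∂_1 are 1 so no torsion. So H_0 = Z.
rank ∂_1 = 7, rank ∂_2 = 1 ⇒ b_1 = 10 − 7 − 1 = 2; all invariant factors of ∂_2 are 1 so no torsion. So H_1 = Z^2.
rank ∂_2 = 1, rank ∂_3 = 0 ⇒ b_2 = 1 − 1 − 0 = 0. So H_2 = 0.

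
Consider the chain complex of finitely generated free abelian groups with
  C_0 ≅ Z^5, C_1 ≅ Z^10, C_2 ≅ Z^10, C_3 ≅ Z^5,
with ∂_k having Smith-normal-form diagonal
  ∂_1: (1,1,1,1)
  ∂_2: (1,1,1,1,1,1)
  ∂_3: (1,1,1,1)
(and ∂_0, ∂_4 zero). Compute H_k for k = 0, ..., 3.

H_0: b_0 = 5 − 0 − 4 = 1; torsion from ∂_1 factors > 1: none. So H_0 = Z.
H_1: b_1 = 10 − 4 − 6 = 0; torsion from ∂_2 factors > 1: none. So H_1 = 0.
H_2: b_2 = 10 − 6 − 4 = 0; torsion from ∂_3 factors > 1: none. So H_2 = 0.
H_3: b_3 = 5 − 4 − 0 = 1; torsion from ∂_4 factors > 1: none. So H_3 = Z.

H_0 = Z,  H_1 = 0,  H_2 = 0,  H_3 = Z.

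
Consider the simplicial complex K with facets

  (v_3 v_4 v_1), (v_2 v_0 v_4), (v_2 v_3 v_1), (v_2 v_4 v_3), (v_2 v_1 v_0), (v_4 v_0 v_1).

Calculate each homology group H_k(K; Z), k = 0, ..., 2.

Order the vertices as v_0 < v_1 < v_2 < v_3 < v_4. Listing each simplex with vertices in this order, K has dimension 2 with simplices:

  0-simplices (5): [v_0], [v_1], [v_2], [v_3], [v_4]
  1-simplices (9): [v_0,v_1], [v_0,v_2], [v_0,v_4], [v_1,v_2], [v_1,v_3], [v_1,v_4], [v_2,v_3], [v_2,v_4], [v_3,v_4]
  2-simplices (6): [v_0,v_1,v_2], [v_0,v_1,v_4], [v_0,v_2,v_4], [v_1,v_2,v_3], [v_1,v_3,v_4], [v_2,v_3,v_4]

Hence C_0 ≅ Z^5, C_1 ≅ Z^9, C_2 ≅ Z^6.

∂_1: C_1 → C_0 sends each edge [p,q] (with p < q) to q − p. For instance
  ∂[v_2,v_4] = [v_4] − [v_2].
The resulting 5×9 matrix has rank 4, and its Smith normal form has invariant factors (1,1,1,1).

∂_2: C_2 → C_1 maps a triangle to the signed sum of its edges. For instance
  ∂[v_1,v_2,v_3] = [v_2,v_3] − [v_1,v_3] + [v_1,v_2],
  ∂[v_0,v_2,v_4] = [v_2,v_4] − [v_0,v_4] + [v_0,v_2].
The 9×6 boundary matrix has rank 5 and Smith normal form diag(1,1,1,1,1).

Computing H_k = (kernel of ∂_k) / (image of ∂_{k+1}):

  H_0: rank C_0 − rank ∂_1 = 5 − 4 = 1, and the invariant factors of ∂_1 are all 1, so H_0 = Z.
  H_1: rank ker ∂_1 − rank ∂_2 = (9 − 4) − 5 = 0, and the invariant factors of ∂_2 are all 1, so H_1 = 0.
  H_2: rank ker ∂_2 − rank ∂_3 = (6 − 5) − 0 = 1, and there is no ∂_3, so H_2 = Z.

As a check, the Euler characteristic is 5 − 9 + 6 = 2, which agrees with 1 − 0 + 1 = 2.
(K is a triangulation of the 2-sphere S^2.)

H_0 = Z,  H_1 = 0,  H_2 = Z.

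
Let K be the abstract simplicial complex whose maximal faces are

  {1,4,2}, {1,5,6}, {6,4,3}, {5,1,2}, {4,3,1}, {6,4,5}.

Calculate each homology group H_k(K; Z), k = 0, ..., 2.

H_0 ≅ Z,  H_1 ≅ Z,  H_2 = 0.

We work with the vertex ordering 1 < 2 < 3 < 4 < 5 < 6. The simplices of K, each written with vertices in increasing order, are:

  0-simplices (6): [1], [2], [3], [4], [5], [6]
  1-simplices (12): [1,2], [1,3], [1,4], [1,5], [1,6], [2,4], [2,5], [3,4], [3,6], [4,5], [4,6], [5,6]
  2-simplices (6): [1,2,4], [1,2,5], [1,3,4], [1,5,6], [3,4,6], [4,5,6]

so the chain groups are C_0 ≅ Z^6, C_1 ≅ Z^12, C_2 ≅ Z^6.

∂_1: C_1 → C_0 sends each edge [p,q] (with p < q) to q − p.
As a 6×12 matrix over Z this has rank 5, with invariant factors (1,1,1,1,1).

Boundary ∂_2: C_2 → C_1 acts by ∂[p,q,r] = [q,r] − [p,r] + [p,q]. For instance
  ∂[1,5,6] = [5,6] − [1,6] + [1,5],
  ∂[1,2,4] = [2,4] − [1,4] + [1,2].
The 12×6 boundary matrix has rank 6 and Smith normal form diag(1,1,1,1,1,1).

Reading off H_k = ker ∂_k / im ∂_{k+1}:

  H_0: rank C_0 − rank ∂_1 = 6 − 5 = 1, and the invariant factors of ∂_1 are all 1, so H_0 = Z.
  H_1: rank ker ∂_1 − rank ∂_2 = (12 − 5) − 6 = 1, and the invariant factors of ∂_2 are all 1, so H_1 = Z.
  H_2: rank ker ∂_2 − rank ∂_3 = (6 − 6) − 0 = 0, and there is no ∂_3, so H_2 = 0.

(K is a triangulation of the cylinder S^1 x I.)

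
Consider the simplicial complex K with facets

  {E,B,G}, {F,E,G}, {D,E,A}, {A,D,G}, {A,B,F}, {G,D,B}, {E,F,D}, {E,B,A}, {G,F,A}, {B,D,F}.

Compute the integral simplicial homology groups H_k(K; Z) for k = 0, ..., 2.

H_0 = Z,  H_1 = Z/2,  H_2 = 0.

Order the vertices as A < B < D < E < F < G. Listing each simplex with vertices in this order, K has dimension 2 with simplices:

  0-simplices (6): A, B, D, E, F, G
  1-simplices (15): AB, AD, AE, AF, AG, BD, BE, BF, BG, DE, DF, DG, EF, EG, FG
  2-simplices (10): ABE, ABF, ADE, ADG, AFG, BDF, BDG, BEG, DEF, EFG

so the chain groups are C_0 ≅ Z^6, C_1 ≅ Z^15, C_2 ≅ Z^10.

Boundary ∂_1: C_1 → C_0 is given by ∂[p,q] = [q] − [p]. For instance
  ∂EF = F − E.
This gives a 6×15 integer matrix of rank 5; reducing to Smith normal form yields diagonal entries (1,1,1,1,1).

Boundary ∂_2: C_2 → C_1 maps a triangle to the signed sum of its edges. For instance
  ∂ADG = DG − AG + AD,
  ∂DEF = EF − DF + DE.
The resulting 15×10 matrix has rank 10, and its Smith normal form has invariant factors (1,1,1,1,1,1,1,1,1,2).

From H_k ≅ ker(∂_k) / im(∂_{k+1}) we obtain:

  H_0: rank C_0 − rank ∂_1 = 6 − 5 = 1, and the invariant factors of ∂_1 are all 1, so H_0 ≅ Z.
  H_1: rank ker ∂_1 − rank ∂_2 = (15 − 5) − 10 = 0, and ∂_2 has invariant factor 2 > 1, so H_1 ≅ Z/2.
  H_2: rank ker ∂_2 − rank ∂_3 = (10 − 10) − 0 = 0, and there is no ∂_3, so H_2 ≅ 0.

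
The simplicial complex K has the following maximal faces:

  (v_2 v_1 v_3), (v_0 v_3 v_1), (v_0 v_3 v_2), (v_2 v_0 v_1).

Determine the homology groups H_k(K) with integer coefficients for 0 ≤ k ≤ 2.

Fix the vertex order v_0 < v_1 < v_2 < v_3 and write every simplex with vertices in increasing order. Then dim K = 2 and the simplices of K are:

  0-simplices (4): [v_0], [v_1], [v_2], [v_3]
  1-simplices (6): [v_0,v_1], [v_0,v_2], [v_0,v_3], [v_1,v_2], [v_1,v_3], [v_2,v_3]
  2-simplices (4): [v_0,v_1,v_2], [v_0,v_1,v_3], [v_0,v_2,v_3], [v_1,v_2,v_3]

Hence C_0 ≅ Z^4, C_1 ≅ Z^6, C_2 ≅ Z^4.

∂_1: C_1 → C_0 maps an edge to its endpoints' difference, ∂[p,q] = q − p. For instance
  ∂[v_0,v_3] = [v_3] − [v_0].
This gives a 4×6 integer matrix of rank 3; reducing to Smith normal form yields diagonal entries (1,1,1).

Boundary ∂_2: C_2 → C_1 acts by ∂[p,q,r] = [q,r] − [p,r] + [p,q]. For instance
  ∂[v_1,v_2,v_3] = [v_2,v_3] − [v_1,v_3] + [v_1,v_2],
  ∂[v_0,v_1,v_2] = [v_1,v_2] − [v_0,v_2] + [v_0,v_1].
The resulting 6×4 matrix has rank 3, and its Smith normal form has invariant factors (1,1,1).

Reading off H_k = ker ∂_k / im ∂_{k+1}:

  H_0: rank C_0 − rank ∂_1 = 4 − 3 = 1, and the invariant factors of ∂_1 are all 1, so H_0 ≅ Z.
  H_1: rank ker ∂_1 − rank ∂_2 = (6 − 3) − 3 = 0, and the invariant factors of ∂_2 are all 1, so H_1 ≅ 0.
  H_2: rank ker ∂_2 − rank ∂_3 = (4 − 3) − 0 = 1, and there is no ∂_3, so H_2 ≅ Z.

As a check, the Euler characteristic is 4 − 6 + 4 = 2, which agrees with 1 − 0 + 1 = 2.
(K is a triangulation of the 2-sphere S^2.)

H_0 = Z,  H_1 = 0,  H_2 = Z.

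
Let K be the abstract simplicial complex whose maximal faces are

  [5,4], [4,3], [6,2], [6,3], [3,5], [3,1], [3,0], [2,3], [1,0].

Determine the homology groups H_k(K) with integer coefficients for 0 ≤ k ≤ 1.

K has 7 vertices, 9 edges.
rank ∂_0 = 0, rank ∂_1 = 6 ⇒ b_0 = 7 − 0 − 6 = 1; all invariant factors of ∂_1 are 1 so no torsion. So H_0 ≅ Z.
rank ∂_1 = 6, rank ∂_2 = 0 ⇒ b_1 = 9 − 6 − 0 = 3. So H_1 ≅ Z^3.

H_0 = Z,  H_1 = Z^3.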